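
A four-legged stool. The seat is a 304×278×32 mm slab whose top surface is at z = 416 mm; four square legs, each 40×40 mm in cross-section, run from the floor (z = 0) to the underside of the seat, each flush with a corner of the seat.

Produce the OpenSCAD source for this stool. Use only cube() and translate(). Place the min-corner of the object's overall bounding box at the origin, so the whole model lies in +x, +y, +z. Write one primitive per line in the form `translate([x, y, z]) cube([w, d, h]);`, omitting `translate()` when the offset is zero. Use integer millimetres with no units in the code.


translate([0, 0, 384]) cube([304, 278, 32]);
cube([40, 40, 384]);
translate([264, 0, 0]) cube([40, 40, 384]);
translate([0, 238, 0]) cube([40, 40, 384]);
translate([264, 238, 0]) cube([40, 40, 384]);


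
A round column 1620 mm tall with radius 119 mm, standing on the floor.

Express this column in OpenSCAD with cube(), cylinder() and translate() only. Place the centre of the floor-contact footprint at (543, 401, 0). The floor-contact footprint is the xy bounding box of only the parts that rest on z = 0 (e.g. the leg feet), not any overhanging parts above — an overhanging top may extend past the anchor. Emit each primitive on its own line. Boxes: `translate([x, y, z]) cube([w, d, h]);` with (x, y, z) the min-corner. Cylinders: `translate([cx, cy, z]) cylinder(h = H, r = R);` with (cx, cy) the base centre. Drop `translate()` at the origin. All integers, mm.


translate([543, 401, 0]) cylinder(h = 1620, r = 119);


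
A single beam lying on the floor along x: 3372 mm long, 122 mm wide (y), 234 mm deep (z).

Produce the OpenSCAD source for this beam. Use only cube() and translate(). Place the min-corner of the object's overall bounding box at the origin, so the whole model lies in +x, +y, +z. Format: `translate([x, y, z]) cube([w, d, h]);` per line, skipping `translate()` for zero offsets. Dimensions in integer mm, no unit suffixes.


cube([3372, 122, 234]);


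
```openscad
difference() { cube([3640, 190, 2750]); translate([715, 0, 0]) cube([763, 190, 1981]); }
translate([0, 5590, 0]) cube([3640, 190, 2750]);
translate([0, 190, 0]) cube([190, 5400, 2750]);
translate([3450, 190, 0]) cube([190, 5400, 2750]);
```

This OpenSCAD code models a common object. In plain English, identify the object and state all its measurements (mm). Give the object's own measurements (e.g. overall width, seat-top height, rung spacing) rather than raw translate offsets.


A single room: four walls, each 2750 mm tall and 190 mm thick, enclosing an outside footprint 3640×5780 mm (x × y), no floor or roof. The front and back walls (−y and +y sides) run the full x-width; the side walls fit between their inner faces. A door opening 763 mm wide and 1981 mm tall is cut through the front wall from the floor up, its −x edge 715 mm from the wall's −x end.


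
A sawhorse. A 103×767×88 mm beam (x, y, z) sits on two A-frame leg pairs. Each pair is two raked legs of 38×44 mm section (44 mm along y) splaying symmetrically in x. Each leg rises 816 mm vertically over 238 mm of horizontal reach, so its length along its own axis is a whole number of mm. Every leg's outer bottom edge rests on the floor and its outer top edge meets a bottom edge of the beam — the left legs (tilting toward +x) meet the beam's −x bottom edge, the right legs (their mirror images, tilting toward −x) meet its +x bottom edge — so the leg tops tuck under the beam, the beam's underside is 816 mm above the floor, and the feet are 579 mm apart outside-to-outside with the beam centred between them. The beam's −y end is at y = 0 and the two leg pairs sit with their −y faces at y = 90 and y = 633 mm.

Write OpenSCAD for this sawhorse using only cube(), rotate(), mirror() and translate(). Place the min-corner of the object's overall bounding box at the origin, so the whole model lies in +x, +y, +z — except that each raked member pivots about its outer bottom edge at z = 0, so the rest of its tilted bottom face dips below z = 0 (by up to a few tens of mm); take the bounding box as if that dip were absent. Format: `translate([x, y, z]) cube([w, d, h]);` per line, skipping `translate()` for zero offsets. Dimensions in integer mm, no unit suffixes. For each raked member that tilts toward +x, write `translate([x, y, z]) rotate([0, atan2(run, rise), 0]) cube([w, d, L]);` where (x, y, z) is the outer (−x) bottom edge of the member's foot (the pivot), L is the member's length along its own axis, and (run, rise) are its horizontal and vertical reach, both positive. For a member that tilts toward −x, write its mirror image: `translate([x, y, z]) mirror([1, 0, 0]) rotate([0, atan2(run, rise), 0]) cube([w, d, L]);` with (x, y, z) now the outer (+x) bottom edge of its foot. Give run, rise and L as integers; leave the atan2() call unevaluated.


translate([238, 0, 816]) cube([103, 767, 88]);
translate([0, 90, 0]) rotate([0, atan2(238, 816), 0]) cube([38, 44, 850]);
translate([579, 90, 0]) mirror([1, 0, 0]) rotate([0, atan2(238, 816), 0]) cube([38, 44, 850]);
translate([0, 633, 0]) rotate([0, atan2(238, 816), 0]) cube([38, 44, 850]);
translate([579, 633, 0]) mirror([1, 0, 0]) rotate([0, atan2(238, 816), 0]) cube([38, 44, 850]);


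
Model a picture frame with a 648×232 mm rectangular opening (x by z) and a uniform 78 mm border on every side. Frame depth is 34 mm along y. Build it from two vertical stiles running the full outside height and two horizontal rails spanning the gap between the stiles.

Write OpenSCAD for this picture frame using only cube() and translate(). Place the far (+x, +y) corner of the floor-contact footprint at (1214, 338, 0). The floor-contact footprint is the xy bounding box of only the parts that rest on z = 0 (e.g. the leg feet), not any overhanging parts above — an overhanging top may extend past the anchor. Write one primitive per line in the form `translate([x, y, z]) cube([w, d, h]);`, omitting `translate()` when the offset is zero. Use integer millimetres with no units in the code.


translate([410, 304, 0]) cube([78, 34, 388]);
translate([1136, 304, 0]) cube([78, 34, 388]);
translate([488, 304, 0]) cube([648, 34, 78]);
translate([488, 304, 310]) cube([648, 34, 78]);


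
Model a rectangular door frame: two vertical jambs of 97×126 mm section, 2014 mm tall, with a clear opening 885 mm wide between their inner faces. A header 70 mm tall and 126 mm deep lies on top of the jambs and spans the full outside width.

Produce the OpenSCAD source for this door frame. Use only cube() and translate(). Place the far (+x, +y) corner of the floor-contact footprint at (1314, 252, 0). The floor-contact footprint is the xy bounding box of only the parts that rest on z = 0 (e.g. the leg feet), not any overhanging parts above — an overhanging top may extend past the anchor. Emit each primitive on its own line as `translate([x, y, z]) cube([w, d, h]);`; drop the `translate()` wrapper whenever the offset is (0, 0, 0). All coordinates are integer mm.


translate([235, 126, 0]) cube([97, 126, 2014]);
translate([1217, 126, 0]) cube([97, 126, 2014]);
translate([235, 126, 2014]) cube([1079, 126, 70]);


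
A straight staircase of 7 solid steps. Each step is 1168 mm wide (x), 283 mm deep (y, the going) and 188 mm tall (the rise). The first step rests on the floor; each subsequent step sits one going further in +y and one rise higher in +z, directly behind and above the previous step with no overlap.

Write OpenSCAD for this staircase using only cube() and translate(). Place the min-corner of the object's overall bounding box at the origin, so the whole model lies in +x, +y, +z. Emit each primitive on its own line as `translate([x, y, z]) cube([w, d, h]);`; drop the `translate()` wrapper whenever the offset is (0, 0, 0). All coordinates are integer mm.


cube([1168, 283, 188]);
translate([0, 283, 188]) cube([1168, 283, 188]);
translate([0, 566, 376]) cube([1168, 283, 188]);
translate([0, 849, 564]) cube([1168, 283, 188]);
translate([0, 1132, 752]) cube([1168, 283, 188]);
translate([0, 1415, 940]) cube([1168, 283, 188]);
translate([0, 1698, 1128]) cube([1168, 283, 188]);


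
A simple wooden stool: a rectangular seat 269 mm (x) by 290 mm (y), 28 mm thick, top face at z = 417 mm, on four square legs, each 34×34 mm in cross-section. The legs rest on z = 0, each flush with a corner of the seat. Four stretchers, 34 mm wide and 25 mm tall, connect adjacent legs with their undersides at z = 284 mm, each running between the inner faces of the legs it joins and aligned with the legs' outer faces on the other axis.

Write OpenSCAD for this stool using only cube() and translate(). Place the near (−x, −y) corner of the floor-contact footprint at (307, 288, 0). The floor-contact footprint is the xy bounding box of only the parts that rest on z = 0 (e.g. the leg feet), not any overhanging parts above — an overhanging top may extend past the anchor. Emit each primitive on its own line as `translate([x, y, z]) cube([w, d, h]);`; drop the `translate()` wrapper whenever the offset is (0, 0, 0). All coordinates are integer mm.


translate([307, 288, 389]) cube([269, 290, 28]);
translate([307, 288, 0]) cube([34, 34, 389]);
translate([542, 288, 0]) cube([34, 34, 389]);
translate([307, 544, 0]) cube([34, 34, 389]);
translate([542, 544, 0]) cube([34, 34, 389]);
translate([341, 288, 284]) cube([201, 34, 25]);
translate([341, 544, 284]) cube([201, 34, 25]);
translate([307, 322, 284]) cube([34, 222, 25]);
translate([542, 322, 284]) cube([34, 222, 25]);


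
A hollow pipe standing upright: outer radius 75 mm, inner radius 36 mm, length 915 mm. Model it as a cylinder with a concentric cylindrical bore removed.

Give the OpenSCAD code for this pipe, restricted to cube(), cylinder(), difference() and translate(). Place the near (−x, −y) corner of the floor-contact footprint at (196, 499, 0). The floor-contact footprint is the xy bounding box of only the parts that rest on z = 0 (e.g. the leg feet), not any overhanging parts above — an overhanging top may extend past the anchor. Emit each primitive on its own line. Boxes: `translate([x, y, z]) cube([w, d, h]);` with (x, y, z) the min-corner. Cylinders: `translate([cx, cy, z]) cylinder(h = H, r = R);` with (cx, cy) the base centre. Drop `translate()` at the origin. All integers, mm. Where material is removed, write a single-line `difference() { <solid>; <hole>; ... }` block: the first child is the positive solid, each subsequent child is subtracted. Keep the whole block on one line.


difference() { translate([271, 574, 0]) cylinder(h = 915, r = 75); translate([271, 574, 0]) cylinder(h = 915, r = 36); }


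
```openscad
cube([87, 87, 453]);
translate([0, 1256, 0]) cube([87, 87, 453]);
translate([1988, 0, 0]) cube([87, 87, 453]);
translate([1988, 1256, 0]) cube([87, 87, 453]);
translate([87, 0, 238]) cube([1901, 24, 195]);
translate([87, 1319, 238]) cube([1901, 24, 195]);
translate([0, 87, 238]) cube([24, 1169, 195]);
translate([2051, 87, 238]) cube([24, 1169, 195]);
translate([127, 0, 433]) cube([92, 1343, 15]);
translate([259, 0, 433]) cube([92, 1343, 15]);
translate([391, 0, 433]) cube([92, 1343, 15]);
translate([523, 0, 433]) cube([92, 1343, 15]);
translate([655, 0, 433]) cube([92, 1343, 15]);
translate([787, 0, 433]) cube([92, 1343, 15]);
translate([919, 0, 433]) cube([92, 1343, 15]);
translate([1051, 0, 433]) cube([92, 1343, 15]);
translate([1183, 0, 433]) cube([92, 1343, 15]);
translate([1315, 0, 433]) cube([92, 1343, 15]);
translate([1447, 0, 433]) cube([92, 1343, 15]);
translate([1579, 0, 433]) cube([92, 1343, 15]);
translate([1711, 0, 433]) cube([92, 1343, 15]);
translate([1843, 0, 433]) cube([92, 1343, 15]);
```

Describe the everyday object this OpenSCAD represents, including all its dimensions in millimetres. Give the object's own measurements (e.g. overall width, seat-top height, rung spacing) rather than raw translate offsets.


A bed frame 2075 mm long (x) by 1343 mm wide (y). Four 87×87 mm corner posts, 453 mm tall, at the corners of the footprint. Four rails of 24 mm thickness and 195 mm height run between adjacent posts with their undersides at z = 238 mm, their outer faces flush with the outside of the frame (the two x-running rails run between the posts' inner faces; the two y-running rails run between the posts' inner faces). 14 slats, each 92 mm wide (x) and 15 mm thick, lie across the top of the two x-running rails, running the full 1343 mm width of the frame in y; along x they sit between the end posts with a 40 mm gap after the −x posts and between neighbouring slats, leaving 53 mm before the +x posts.


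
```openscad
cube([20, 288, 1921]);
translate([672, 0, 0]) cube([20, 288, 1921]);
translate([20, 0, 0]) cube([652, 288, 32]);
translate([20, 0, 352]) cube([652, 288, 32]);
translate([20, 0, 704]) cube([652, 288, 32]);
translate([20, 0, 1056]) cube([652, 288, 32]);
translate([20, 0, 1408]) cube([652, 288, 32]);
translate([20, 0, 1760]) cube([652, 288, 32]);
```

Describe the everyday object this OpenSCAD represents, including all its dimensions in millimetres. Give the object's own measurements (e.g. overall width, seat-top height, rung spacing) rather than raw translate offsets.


An open bookshelf. Two side panels, each 20 mm thick, 288 mm deep and 1921 mm tall, stand 692 mm apart (outside-to-outside). Between them sit 6 shelves, each 32 mm thick and 288 mm deep, spanning the full gap between the sides. The bottom shelf rests on the floor (its underside at z = 0) and the clear gap between one shelf's top and the next shelf's underside is 320 mm.


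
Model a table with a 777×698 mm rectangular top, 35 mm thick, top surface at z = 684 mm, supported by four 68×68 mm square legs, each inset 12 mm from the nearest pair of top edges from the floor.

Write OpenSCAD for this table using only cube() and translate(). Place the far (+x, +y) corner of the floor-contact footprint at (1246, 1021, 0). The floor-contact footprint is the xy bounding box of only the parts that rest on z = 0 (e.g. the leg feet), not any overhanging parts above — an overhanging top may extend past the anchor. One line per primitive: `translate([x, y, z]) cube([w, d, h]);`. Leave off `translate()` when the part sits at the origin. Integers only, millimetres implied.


translate([481, 335, 649]) cube([777, 698, 35]);
translate([493, 347, 0]) cube([68, 68, 649]);
translate([1178, 347, 0]) cube([68, 68, 649]);
translate([493, 953, 0]) cube([68, 68, 649]);
translate([1178, 953, 0]) cube([68, 68, 649]);


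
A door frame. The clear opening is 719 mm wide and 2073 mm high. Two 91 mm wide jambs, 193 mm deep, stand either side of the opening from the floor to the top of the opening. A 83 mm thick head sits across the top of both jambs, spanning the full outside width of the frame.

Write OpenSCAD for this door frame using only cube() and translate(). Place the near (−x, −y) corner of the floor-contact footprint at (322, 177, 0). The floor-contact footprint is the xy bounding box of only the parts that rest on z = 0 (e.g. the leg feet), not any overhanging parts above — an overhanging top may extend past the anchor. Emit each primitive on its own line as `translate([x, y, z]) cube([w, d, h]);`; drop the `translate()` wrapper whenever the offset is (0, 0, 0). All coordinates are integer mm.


translate([322, 177, 0]) cube([91, 193, 2073]);
translate([1132, 177, 0]) cube([91, 193, 2073]);
translate([322, 177, 2073]) cube([901, 193, 83]);


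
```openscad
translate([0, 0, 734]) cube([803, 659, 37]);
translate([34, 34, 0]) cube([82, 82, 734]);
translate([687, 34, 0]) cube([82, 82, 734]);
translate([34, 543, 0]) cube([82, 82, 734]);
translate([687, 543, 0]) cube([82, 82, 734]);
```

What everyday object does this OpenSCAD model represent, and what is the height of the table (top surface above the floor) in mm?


A table. The table height is 771 mm.

A 803×659×37 slab sits at z = 734 on four 82 mm square posts — a table. The top surface is at 734 + 37 = 771 mm.


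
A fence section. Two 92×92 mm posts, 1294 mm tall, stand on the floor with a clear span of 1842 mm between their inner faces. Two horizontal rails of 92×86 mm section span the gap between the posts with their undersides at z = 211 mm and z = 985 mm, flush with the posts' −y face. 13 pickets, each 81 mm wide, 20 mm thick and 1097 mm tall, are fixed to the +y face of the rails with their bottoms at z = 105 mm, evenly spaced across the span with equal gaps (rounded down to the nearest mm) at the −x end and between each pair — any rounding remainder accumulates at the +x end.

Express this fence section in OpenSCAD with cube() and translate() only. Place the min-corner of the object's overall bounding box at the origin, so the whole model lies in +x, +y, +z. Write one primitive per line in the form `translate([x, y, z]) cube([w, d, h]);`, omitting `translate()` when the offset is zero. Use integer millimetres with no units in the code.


cube([92, 92, 1294]);
translate([1934, 0, 0]) cube([92, 92, 1294]);
translate([92, 0, 211]) cube([1842, 92, 86]);
translate([92, 0, 985]) cube([1842, 92, 86]);
translate([148, 92, 105]) cube([81, 20, 1097]);
translate([285, 92, 105]) cube([81, 20, 1097]);
translate([422, 92, 105]) cube([81, 20, 1097]);
translate([559, 92, 105]) cube([81, 20, 1097]);
translate([696, 92, 105]) cube([81, 20, 1097]);
translate([833, 92, 105]) cube([81, 20, 1097]);
translate([970, 92, 105]) cube([81, 20, 1097]);
translate([1107, 92, 105]) cube([81, 20, 1097]);
translate([1244, 92, 105]) cube([81, 20, 1097]);
translate([1381, 92, 105]) cube([81, 20, 1097]);
translate([1518, 92, 105]) cube([81, 20, 1097]);
translate([1655, 92, 105]) cube([81, 20, 1097]);
translate([1792, 92, 105]) cube([81, 20, 1097]);


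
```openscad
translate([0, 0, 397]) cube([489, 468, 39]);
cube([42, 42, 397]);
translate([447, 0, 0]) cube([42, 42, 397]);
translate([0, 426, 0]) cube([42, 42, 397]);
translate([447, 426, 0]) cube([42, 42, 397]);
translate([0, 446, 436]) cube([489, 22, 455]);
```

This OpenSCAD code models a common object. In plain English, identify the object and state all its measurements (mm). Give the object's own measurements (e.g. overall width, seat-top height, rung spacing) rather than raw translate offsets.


A chair. The seat is a 489×468×39 mm slab with its top at z = 436 mm, on four 42×42 mm corner legs (flush with the seat edges, standing on z = 0). A flat backrest 22 mm thick, 455 mm tall, spans the full seat width and rises from the seat top along its +y edge, rear face flush with the rear of the seat.


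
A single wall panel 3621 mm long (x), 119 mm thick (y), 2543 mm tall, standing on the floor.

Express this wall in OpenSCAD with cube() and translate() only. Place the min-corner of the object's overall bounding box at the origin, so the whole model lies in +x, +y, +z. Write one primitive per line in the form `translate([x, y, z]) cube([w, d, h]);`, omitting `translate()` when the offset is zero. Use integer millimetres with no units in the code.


cube([3621, 119, 2543]);


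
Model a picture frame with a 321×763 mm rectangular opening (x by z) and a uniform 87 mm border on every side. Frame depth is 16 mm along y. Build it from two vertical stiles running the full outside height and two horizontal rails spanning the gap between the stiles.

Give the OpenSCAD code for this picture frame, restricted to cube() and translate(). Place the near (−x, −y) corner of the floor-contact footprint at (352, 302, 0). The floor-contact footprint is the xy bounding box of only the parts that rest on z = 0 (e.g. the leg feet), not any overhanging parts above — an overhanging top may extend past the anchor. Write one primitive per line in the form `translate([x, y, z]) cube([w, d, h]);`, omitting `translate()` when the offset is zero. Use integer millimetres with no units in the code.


translate([352, 302, 0]) cube([87, 16, 937]);
translate([760, 302, 0]) cube([87, 16, 937]);
translate([439, 302, 0]) cube([321, 16, 87]);
translate([439, 302, 850]) cube([321, 16, 87]);


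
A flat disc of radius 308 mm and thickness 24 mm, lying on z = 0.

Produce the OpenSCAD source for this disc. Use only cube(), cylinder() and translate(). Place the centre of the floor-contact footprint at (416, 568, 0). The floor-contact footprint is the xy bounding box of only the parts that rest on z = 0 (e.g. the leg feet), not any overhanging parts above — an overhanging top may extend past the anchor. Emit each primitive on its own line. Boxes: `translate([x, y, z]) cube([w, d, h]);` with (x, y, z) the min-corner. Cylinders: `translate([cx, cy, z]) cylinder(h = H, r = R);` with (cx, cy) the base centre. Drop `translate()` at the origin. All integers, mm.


translate([416, 568, 0]) cylinder(h = 24, r = 308);


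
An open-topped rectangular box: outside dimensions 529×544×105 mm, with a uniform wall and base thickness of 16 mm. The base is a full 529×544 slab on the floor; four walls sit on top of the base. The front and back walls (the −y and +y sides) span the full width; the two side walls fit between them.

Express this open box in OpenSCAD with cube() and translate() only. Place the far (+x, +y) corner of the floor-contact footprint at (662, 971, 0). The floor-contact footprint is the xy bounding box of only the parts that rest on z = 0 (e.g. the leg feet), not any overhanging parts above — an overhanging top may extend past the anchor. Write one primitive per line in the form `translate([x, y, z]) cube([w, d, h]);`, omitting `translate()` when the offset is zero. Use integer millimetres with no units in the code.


translate([133, 427, 0]) cube([529, 544, 16]);
translate([133, 427, 16]) cube([529, 16, 89]);
translate([133, 955, 16]) cube([529, 16, 89]);
translate([133, 443, 16]) cube([16, 512, 89]);
translate([646, 443, 16]) cube([16, 512, 89]);


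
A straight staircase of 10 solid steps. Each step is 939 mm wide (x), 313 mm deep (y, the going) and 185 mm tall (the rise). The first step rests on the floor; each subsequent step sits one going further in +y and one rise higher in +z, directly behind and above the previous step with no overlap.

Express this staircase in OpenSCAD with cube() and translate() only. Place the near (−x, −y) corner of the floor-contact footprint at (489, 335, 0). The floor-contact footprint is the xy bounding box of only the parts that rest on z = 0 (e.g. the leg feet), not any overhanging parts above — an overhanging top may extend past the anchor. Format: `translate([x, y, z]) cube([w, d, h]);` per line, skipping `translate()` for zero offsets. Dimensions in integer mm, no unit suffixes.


translate([489, 335, 0]) cube([939, 313, 185]);
translate([489, 648, 185]) cube([939, 313, 185]);
translate([489, 961, 370]) cube([939, 313, 185]);
translate([489, 1274, 555]) cube([939, 313, 185]);
translate([489, 1587, 740]) cube([939, 313, 185]);
translate([489, 1900, 925]) cube([939, 313, 185]);
translate([489, 2213, 1110]) cube([939, 313, 185]);
translate([489, 2526, 1295]) cube([939, 313, 185]);
translate([489, 2839, 1480]) cube([939, 313, 185]);
translate([489, 3152, 1665]) cube([939, 313, 185]);


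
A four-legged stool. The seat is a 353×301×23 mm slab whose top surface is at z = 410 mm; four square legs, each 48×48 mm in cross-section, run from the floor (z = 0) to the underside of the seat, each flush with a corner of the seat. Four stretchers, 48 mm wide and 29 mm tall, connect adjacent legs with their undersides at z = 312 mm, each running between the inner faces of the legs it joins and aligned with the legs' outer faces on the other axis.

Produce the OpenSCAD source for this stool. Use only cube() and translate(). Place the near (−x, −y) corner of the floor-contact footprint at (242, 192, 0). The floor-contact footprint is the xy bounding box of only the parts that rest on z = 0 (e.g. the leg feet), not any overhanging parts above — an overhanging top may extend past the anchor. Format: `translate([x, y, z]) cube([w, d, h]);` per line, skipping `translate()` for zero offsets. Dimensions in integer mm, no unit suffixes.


translate([242, 192, 387]) cube([353, 301, 23]);
translate([242, 192, 0]) cube([48, 48, 387]);
translate([547, 192, 0]) cube([48, 48, 387]);
translate([242, 445, 0]) cube([48, 48, 387]);
translate([547, 445, 0]) cube([48, 48, 387]);
translate([290, 192, 312]) cube([257, 48, 29]);
translate([290, 445, 312]) cube([257, 48, 29]);
translate([242, 240, 312]) cube([48, 205, 29]);
translate([547, 240, 312]) cube([48, 205, 29]);


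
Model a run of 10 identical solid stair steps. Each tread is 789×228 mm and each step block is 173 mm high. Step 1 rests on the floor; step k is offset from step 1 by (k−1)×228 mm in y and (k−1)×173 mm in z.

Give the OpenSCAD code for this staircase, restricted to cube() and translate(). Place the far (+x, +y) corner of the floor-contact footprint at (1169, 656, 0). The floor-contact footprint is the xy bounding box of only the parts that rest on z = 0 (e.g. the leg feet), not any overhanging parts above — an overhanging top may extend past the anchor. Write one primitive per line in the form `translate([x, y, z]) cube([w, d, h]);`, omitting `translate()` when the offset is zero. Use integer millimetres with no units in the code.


translate([380, 428, 0]) cube([789, 228, 173]);
translate([380, 656, 173]) cube([789, 228, 173]);
translate([380, 884, 346]) cube([789, 228, 173]);
translate([380, 1112, 519]) cube([789, 228, 173]);
translate([380, 1340, 692]) cube([789, 228, 173]);
translate([380, 1568, 865]) cube([789, 228, 173]);
translate([380, 1796, 1038]) cube([789, 228, 173]);
translate([380, 2024, 1211]) cube([789, 228, 173]);
translate([380, 2252, 1384]) cube([789, 228, 173]);
translate([380, 2480, 1557]) cube([789, 228, 173]);


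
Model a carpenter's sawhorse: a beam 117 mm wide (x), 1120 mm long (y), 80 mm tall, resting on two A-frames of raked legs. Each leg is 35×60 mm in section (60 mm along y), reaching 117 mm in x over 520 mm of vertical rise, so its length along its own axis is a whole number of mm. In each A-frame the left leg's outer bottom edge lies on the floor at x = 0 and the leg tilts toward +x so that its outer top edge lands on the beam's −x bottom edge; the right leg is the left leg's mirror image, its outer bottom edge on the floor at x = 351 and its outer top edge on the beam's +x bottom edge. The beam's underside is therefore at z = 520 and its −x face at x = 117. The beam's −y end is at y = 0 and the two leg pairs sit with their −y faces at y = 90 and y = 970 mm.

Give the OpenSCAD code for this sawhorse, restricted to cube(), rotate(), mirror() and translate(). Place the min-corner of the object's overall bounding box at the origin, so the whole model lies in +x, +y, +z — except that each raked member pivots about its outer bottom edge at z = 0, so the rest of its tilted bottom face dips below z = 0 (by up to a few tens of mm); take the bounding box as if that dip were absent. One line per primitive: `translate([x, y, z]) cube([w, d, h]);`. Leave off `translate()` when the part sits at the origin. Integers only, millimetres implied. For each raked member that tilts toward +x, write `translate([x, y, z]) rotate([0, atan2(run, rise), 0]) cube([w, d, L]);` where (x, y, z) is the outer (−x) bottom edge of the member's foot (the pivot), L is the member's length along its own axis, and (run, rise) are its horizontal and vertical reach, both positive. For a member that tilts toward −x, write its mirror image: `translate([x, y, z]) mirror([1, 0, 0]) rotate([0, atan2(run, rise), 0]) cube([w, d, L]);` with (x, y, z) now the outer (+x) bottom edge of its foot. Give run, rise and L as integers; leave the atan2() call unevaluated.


// leg length = √(117² + 520²) = 533
// right-leg outer foot x = 2·117 + 117 = 351
// beam min-corner = (117, 0, 520)
translate([117, 0, 520]) cube([117, 1120, 80]);
translate([0, 90, 0]) rotate([0, atan2(117, 520), 0]) cube([35, 60, 533]);
translate([351, 90, 0]) mirror([1, 0, 0]) rotate([0, atan2(117, 520), 0]) cube([35, 60, 533]);
translate([0, 970, 0]) rotate([0, atan2(117, 520), 0]) cube([35, 60, 533]);
translate([351, 970, 0]) mirror([1, 0, 0]) rotate([0, atan2(117, 520), 0]) cube([35, 60, 533]);


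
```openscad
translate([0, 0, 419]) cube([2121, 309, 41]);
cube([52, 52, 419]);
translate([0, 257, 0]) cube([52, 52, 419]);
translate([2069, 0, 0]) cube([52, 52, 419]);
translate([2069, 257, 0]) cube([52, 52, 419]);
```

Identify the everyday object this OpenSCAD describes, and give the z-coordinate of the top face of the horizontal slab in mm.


A bench. The seat-top height is 460 mm.

A long slab on four corner posts — a bench. The slab sits at z = 419 with thickness 41, so the top is 419 + 41 = 460 mm.


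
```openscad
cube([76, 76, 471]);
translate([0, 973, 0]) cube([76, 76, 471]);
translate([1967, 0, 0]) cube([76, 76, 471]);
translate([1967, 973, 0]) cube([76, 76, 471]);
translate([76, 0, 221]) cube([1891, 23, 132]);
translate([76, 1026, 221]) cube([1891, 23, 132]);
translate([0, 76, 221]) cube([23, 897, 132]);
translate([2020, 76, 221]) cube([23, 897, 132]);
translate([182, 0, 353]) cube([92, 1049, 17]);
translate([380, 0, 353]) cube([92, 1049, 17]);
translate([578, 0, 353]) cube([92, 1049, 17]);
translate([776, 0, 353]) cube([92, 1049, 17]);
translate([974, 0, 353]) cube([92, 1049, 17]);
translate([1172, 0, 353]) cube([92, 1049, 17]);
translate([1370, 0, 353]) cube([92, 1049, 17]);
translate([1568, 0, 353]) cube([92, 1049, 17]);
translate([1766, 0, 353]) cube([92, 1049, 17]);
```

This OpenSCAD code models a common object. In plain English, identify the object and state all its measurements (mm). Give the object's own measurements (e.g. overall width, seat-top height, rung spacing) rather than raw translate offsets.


A bed frame 2043 mm long (x) by 1049 mm wide (y). Four 76×76 mm corner posts, 471 mm tall, at the corners of the footprint. Four rails of 23 mm thickness and 132 mm height run between adjacent posts with their undersides at z = 221 mm, their outer faces flush with the outside of the frame (the two x-running rails run between the posts' inner faces; the two y-running rails run between the posts' inner faces). 9 slats, each 92 mm wide (x) and 17 mm thick, lie across the top of the two x-running rails, running the full 1049 mm width of the frame in y; along x they sit between the end posts with a 106 mm gap after the −x posts and between neighbouring slats, leaving 109 mm before the +x posts.


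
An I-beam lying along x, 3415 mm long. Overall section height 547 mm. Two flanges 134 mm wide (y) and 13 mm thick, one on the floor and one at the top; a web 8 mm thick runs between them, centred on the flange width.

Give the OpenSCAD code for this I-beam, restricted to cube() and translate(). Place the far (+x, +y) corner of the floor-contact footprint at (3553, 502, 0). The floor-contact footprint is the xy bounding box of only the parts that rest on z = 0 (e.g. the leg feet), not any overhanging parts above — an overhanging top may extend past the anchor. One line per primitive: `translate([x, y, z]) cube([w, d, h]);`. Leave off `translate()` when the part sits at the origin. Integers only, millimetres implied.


translate([138, 368, 0]) cube([3415, 134, 13]);
translate([138, 431, 13]) cube([3415, 8, 521]);
translate([138, 368, 534]) cube([3415, 134, 13]);


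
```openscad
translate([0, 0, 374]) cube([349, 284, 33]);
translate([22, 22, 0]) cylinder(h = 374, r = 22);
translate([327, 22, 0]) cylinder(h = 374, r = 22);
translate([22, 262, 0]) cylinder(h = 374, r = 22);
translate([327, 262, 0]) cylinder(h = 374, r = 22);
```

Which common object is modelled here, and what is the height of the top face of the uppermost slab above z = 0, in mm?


A stool. The seat height is 407 mm.

A 349×284×33 slab at z = 374 on four corner cylinders — a stool. The seat top is 374 + 33 = 407 mm.


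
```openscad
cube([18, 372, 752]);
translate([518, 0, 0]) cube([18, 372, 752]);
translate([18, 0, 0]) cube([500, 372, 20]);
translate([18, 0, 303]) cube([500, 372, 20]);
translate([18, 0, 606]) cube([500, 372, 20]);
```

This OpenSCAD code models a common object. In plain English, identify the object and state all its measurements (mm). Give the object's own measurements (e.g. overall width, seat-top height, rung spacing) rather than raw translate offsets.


An open bookshelf. Two side panels, each 18 mm thick, 372 mm deep and 752 mm tall, stand 536 mm apart (outside-to-outside). Between them sit 3 shelves, each 20 mm thick and 372 mm deep, spanning the full gap between the sides. The bottom shelf rests on the floor (its underside at z = 0) and the clear gap between one shelf's top and the next shelf's underside is 283 mm.


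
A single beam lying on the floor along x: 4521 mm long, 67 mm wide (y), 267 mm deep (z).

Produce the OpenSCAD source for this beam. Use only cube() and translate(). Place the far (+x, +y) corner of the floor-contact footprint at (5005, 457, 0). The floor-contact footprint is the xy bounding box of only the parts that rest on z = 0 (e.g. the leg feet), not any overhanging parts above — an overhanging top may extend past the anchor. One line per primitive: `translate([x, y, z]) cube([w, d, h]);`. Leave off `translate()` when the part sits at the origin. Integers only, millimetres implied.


translate([484, 390, 0]) cube([4521, 67, 267]);


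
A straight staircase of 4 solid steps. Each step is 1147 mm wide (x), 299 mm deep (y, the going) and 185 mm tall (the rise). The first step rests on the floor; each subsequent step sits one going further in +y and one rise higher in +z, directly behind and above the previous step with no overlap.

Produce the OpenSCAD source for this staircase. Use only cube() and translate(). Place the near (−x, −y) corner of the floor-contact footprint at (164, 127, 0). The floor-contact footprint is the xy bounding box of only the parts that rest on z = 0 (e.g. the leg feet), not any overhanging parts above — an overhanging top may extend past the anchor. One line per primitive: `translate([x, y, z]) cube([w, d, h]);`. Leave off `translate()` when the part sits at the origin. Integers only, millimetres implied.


translate([164, 127, 0]) cube([1147, 299, 185]);
translate([164, 426, 185]) cube([1147, 299, 185]);
translate([164, 725, 370]) cube([1147, 299, 185]);
translate([164, 1024, 555]) cube([1147, 299, 185]);


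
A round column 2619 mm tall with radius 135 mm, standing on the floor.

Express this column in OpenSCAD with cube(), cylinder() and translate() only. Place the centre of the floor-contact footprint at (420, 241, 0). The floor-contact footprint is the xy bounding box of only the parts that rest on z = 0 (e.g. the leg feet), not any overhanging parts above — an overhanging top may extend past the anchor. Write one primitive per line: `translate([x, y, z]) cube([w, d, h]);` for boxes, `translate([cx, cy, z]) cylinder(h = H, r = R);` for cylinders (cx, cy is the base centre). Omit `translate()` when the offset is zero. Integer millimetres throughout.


translate([420, 241, 0]) cylinder(h = 2619, r = 135);


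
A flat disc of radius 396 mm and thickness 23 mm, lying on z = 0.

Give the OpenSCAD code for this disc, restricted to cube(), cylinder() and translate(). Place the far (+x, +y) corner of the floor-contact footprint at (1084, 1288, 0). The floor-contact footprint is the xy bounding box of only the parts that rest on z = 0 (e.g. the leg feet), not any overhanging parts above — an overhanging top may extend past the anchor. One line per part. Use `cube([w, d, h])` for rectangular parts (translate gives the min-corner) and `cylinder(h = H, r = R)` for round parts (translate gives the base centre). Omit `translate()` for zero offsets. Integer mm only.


translate([688, 892, 0]) cylinder(h = 23, r = 396);


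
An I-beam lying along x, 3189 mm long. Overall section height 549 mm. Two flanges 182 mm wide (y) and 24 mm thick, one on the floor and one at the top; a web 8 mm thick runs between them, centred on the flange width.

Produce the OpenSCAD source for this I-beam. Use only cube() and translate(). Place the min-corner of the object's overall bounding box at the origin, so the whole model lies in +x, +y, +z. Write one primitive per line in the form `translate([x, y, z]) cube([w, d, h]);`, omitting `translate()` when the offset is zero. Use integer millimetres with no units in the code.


cube([3189, 182, 24]);
translate([0, 87, 24]) cube([3189, 8, 501]);
translate([0, 0, 525]) cube([3189, 182, 24]);


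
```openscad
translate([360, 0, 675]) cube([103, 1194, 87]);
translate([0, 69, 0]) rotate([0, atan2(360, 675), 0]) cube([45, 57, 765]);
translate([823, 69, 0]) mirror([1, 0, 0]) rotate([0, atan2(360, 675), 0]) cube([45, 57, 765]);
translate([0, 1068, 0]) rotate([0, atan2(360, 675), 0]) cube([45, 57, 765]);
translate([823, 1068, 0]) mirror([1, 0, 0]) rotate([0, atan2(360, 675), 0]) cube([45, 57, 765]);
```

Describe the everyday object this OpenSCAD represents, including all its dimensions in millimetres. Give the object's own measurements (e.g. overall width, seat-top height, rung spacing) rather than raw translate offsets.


A sawhorse. A 103×1194×87 mm beam (x, y, z) sits on two A-frame leg pairs. Each pair is two raked legs of 45×57 mm section (57 mm along y) splaying symmetrically in x. Each leg rises 675 mm vertically over 360 mm of horizontal reach and is 765 mm long along its own axis. Every leg's outer bottom edge rests on the floor and its outer top edge meets a bottom edge of the beam — the left legs (tilting toward +x) meet the beam's −x bottom edge, the right legs (their mirror images, tilting toward −x) meet its +x bottom edge — so the leg tops tuck under the beam, the beam's underside is 675 mm above the floor, and the feet are 823 mm apart outside-to-outside with the beam centred between them. The two leg pairs are set in 69 mm from either end of the beam.


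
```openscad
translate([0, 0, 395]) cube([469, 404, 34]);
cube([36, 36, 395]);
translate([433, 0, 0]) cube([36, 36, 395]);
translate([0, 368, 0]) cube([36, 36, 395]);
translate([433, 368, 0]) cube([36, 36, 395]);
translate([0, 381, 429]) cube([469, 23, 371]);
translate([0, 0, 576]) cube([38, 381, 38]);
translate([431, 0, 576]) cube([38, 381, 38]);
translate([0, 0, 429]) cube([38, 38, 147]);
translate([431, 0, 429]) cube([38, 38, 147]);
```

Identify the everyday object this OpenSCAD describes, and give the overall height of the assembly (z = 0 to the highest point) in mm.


A chair. The overall height is 800 mm.

A slab on four corner posts with a tall panel at the back — a chair. The seat slab sits at z = 395 with thickness 34, and the 371 mm backrest starts at the seat top, so the overall height is 395 + 34 + 371 = 800 mm.


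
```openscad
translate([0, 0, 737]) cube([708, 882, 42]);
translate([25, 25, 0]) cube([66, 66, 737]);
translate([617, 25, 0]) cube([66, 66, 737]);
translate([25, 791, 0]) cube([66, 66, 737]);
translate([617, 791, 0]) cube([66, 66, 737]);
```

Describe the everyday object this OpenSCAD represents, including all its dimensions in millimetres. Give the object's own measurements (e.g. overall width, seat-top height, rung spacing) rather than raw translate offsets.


A rectangular dining table. The top is 708×882×42 mm with its upper surface at z = 779 mm. It stands on four 66×66 mm square legs, each inset 25 mm from the nearest pair of top edges, running from the floor to the underside of the top.


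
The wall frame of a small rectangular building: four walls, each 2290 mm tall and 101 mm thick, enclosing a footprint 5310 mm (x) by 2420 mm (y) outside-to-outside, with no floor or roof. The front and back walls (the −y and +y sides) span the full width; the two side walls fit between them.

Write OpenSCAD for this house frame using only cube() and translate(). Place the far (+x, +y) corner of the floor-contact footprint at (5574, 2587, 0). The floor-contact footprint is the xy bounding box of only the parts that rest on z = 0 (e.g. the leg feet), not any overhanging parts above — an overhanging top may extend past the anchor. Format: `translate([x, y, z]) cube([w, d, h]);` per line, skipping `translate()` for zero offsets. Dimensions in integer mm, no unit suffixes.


translate([264, 167, 0]) cube([5310, 101, 2290]);
translate([264, 2486, 0]) cube([5310, 101, 2290]);
translate([264, 268, 0]) cube([101, 2218, 2290]);
translate([5473, 268, 0]) cube([101, 2218, 2290]);
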